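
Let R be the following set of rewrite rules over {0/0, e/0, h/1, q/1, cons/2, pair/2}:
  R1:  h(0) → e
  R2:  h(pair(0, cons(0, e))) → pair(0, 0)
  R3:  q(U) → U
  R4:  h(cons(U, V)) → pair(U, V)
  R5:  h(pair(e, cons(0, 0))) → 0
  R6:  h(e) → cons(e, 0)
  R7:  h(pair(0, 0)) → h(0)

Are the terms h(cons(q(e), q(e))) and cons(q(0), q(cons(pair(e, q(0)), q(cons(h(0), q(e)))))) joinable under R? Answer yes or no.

no — NF(t₁) = pair(e, e), NF(t₂) = cons(0, cons(pair(e, 0), cons(e, e)))

Reduce t₁ = h(cons(q(e), q(e))):
1. h(cons(q(e), q(e)))  →  pair(q(e), q(e))   [R4 at ε]
2. pair(q(e), q(e))  →  pair(e, q(e))   [R3 at 1]
3. pair(e, q(e))  →  pair(e, e)   [R3 at 2]

Reduce t₂ = cons(q(0), q(cons(pair(e, q(0)), q(cons(h(0), q(e)))))):
1. cons(q(0), q(cons(pair(e, q(0)), q(cons(h(0), q(e))))))  →  cons(0, q(cons(pair(e, q(0)), q(cons(h(0), q(e))))))   [R3 at 1]
2. cons(0, q(cons(pair(e, q(0)), q(cons(h(0), q(e))))))  →  cons(0, cons(pair(e, q(0)), q(cons(h(0), q(e)))))   [R3 at 2]
3. cons(0, cons(pair(e, q(0)), q(cons(h(0), q(e)))))  →  cons(0, cons(pair(e, 0), q(cons(h(0), q(e)))))   [R3 at 2.1.2]
4. cons(0, cons(pair(e, 0), q(cons(h(0), q(e)))))  →  cons(0, cons(pair(e, 0), cons(h(0), q(e))))   [R3 at 2.2]
5. cons(0, cons(pair(e, 0), cons(h(0), q(e))))  →  cons(0, cons(pair(e, 0), cons(e, q(e))))   [R1 at 2.2.1]
6. cons(0, cons(pair(e, 0), cons(e, q(e))))  →  cons(0, cons(pair(e, 0), cons(e, e)))   [R3 at 2.2.2]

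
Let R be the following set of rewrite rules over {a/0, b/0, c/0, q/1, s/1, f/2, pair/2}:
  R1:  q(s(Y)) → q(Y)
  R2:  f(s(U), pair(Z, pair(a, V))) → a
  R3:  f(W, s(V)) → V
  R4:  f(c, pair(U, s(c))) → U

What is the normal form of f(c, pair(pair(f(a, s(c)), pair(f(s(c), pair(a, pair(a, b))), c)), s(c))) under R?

pair(c, pair(a, c))

1. f(c, pair(pair(f(a, s(c)), pair(f(s(c), pair(a, pair(a, b))), c)), s(c)))  →  pair(f(a, s(c)), pair(f(s(c), pair(a, pair(a, b))), c))   [R4 at ε]
2. pair(f(a, s(c)), pair(f(s(c), pair(a, pair(a, b))), c))  →  pair(c, pair(f(s(c), pair(a, pair(a, b))), c))   [R3 at 1]
3. pair(c, pair(f(s(c), pair(a, pair(a, b))), c))  →  pair(c, pair(a, c))   [R2 at 2.1]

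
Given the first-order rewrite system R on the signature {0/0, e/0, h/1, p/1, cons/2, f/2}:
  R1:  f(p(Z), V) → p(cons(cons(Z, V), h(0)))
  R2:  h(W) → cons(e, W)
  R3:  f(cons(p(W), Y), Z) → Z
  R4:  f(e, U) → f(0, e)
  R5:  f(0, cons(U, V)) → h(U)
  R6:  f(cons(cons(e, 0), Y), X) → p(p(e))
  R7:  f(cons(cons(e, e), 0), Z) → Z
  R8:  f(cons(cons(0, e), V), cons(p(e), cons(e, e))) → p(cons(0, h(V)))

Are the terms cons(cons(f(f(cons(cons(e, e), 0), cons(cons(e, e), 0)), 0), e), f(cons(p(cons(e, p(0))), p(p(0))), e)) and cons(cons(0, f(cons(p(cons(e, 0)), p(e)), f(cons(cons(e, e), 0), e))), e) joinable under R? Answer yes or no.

yes — NF(t₁) = cons(cons(0, e), e), NF(t₂) = cons(cons(0, e), e)

Reduce t₁ = cons(cons(f(f(cons(cons(e, e), 0), cons(cons(e, e), 0)), 0), e), f(cons(p(cons(e, p(0))), p(p(0))), e)):
1. cons(cons(f(f(cons(cons(e, e), 0), cons(cons(e, e), 0)), 0), e), f(cons(p(cons(e, p(0))), p(p(0))), e))  →  cons(cons(f(cons(cons(e, e), 0), 0), e), f(cons(p(cons(e, p(0))), p(p(0))), e))   [R7 at 1.1.1]
2. cons(cons(f(cons(cons(e, e), 0), 0), e), f(cons(p(cons(e, p(0))), p(p(0))), e))  →  cons(cons(0, e), f(cons(p(cons(e, p(0))), p(p(0))), e))   [R7 at 1.1]
3. cons(cons(0, e), f(cons(p(cons(e, p(0))), p(p(0))), e))  →  cons(cons(0, e), e)   [R3 at 2]

Reduce t₂ = cons(cons(0, f(cons(p(cons(e, 0)), p(e)), f(cons(cons(e, e), 0), e))), e):
1. cons(cons(0, f(cons(p(cons(e, 0)), p(e)), f(cons(cons(e, e), 0), e))), e)  →  cons(cons(0, f(cons(cons(e, e), 0), e)), e)   [R3 at 1.2]
2. cons(cons(0, f(cons(cons(e, e), 0), e)), e)  →  cons(cons(0, e), e)   [R7 at 1.2]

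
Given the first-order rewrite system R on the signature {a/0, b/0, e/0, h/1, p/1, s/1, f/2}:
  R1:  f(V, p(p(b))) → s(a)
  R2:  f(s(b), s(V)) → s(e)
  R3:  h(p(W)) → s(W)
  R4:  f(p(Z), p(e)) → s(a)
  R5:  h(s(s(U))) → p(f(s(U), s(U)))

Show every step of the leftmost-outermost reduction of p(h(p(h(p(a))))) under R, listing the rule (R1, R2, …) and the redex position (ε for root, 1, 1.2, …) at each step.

p(s(s(a)))

1. p(h(p(h(p(a)))))  →  p(s(h(p(a))))   [R3 at 1]
2. p(s(h(p(a))))  →  p(s(s(a)))   [R3 at 1.1]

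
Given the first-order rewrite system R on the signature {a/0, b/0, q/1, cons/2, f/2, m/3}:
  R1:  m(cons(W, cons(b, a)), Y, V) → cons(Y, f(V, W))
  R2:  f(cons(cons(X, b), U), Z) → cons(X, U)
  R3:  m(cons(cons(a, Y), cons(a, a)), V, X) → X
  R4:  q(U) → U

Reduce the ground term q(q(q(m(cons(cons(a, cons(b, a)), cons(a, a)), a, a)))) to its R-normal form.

1. q(q(q(m(cons(cons(a, cons(b, a)), cons(a, a)), a, a))))  →  q(q(m(cons(cons(a, cons(b, a)), cons(a, a)), a, a)))   [R4 at ε]
2. q(q(m(cons(cons(a, cons(b, a)), cons(a, a)), a, a)))  →  q(m(cons(cons(a, cons(b, a)), cons(a, a)), a, a))   [R4 at ε]
3. q(m(cons(cons(a, cons(b, a)), cons(a, a)), a, a))  →  m(cons(cons(a, cons(b, a)), cons(a, a)), a, a)   [R4 at ε]
4. m(cons(cons(a, cons(b, a)), cons(a, a)), a, a)  →  a   [R3 at ε]

a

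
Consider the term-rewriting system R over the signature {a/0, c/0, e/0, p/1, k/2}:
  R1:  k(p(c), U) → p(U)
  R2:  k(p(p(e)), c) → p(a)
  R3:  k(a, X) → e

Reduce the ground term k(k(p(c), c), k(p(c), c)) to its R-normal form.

p(p(c))

1. k(k(p(c), c), k(p(c), c))  →  k(p(c), k(p(c), c))   [R1 at 1]
2. k(p(c), k(p(c), c))  →  p(k(p(c), c))   [R1 at ε]
3. p(k(p(c), c))  →  p(p(c))   [R1 at 1]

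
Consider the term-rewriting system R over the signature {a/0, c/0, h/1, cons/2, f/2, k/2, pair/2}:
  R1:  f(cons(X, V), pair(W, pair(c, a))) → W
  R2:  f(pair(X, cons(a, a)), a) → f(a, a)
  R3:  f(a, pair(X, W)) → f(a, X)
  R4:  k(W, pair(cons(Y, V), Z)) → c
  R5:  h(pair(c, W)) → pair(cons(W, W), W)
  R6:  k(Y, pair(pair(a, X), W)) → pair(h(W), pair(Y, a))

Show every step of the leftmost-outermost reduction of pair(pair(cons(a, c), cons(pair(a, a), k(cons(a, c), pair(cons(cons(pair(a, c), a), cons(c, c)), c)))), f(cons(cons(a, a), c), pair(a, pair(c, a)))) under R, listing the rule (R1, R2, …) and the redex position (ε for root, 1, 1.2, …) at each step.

pair(pair(cons(a, c), cons(pair(a, a), c)), a)

1. pair(pair(cons(a, c), cons(pair(a, a), k(cons(a, c), pair(cons(cons(pair(a, c), a), cons(c, c)), c)))), f(cons(cons(a, a), c), pair(a, pair(c, a))))  →  pair(pair(cons(a, c), cons(pair(a, a), c)), f(cons(cons(a, a), c), pair(a, pair(c, a))))   [R4 at 1.2.2]
2. pair(pair(cons(a, c), cons(pair(a, a), c)), f(cons(cons(a, a), c), pair(a, pair(c, a))))  →  pair(pair(cons(a, c), cons(pair(a, a), c)), a)   [R1 at 2]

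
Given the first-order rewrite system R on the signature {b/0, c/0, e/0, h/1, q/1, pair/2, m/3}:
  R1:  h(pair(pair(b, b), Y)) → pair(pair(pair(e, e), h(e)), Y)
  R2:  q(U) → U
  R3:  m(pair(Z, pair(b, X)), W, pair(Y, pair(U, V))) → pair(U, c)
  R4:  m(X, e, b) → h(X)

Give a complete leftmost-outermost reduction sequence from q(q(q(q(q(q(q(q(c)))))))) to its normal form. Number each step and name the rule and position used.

1. q(q(q(q(q(q(q(q(c))))))))  →  q(q(q(q(q(q(q(c)))))))   [R2 at ε]
2. q(q(q(q(q(q(q(c)))))))  →  q(q(q(q(q(q(c))))))   [R2 at ε]
3. q(q(q(q(q(q(c))))))  →  q(q(q(q(q(c)))))   [R2 at ε]
4. q(q(q(q(q(c)))))  →  q(q(q(q(c))))   [R2 at ε]
5. q(q(q(q(c))))  →  q(q(q(c)))   [R2 at ε]
6. q(q(q(c)))  →  q(q(c))   [R2 at ε]
7. q(q(c))  →  q(c)   [R2 at ε]
8. q(c)  →  c   [R2 at ε]

c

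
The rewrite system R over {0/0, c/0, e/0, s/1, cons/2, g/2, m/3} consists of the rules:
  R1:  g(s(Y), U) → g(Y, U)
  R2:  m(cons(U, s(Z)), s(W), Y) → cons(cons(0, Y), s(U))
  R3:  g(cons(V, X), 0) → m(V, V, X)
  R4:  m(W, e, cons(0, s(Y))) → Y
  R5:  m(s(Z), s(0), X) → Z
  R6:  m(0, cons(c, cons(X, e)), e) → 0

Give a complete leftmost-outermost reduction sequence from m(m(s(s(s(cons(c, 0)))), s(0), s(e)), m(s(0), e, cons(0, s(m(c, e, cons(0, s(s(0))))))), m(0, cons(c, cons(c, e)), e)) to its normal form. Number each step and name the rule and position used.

s(cons(c, 0))

1. m(m(s(s(s(cons(c, 0)))), s(0), s(e)), m(s(0), e, cons(0, s(m(c, e, cons(0, s(s(0))))))), m(0, cons(c, cons(c, e)), e))  →  m(s(s(cons(c, 0))), m(s(0), e, cons(0, s(m(c, e, cons(0, s(s(0))))))), m(0, cons(c, cons(c, e)), e))   [R5 at 1]
2. m(s(s(cons(c, 0))), m(s(0), e, cons(0, s(m(c, e, cons(0, s(s(0))))))), m(0, cons(c, cons(c, e)), e))  →  m(s(s(cons(c, 0))), m(c, e, cons(0, s(s(0)))), m(0, cons(c, cons(c, e)), e))   [R4 at 2]
3. m(s(s(cons(c, 0))), m(c, e, cons(0, s(s(0)))), m(0, cons(c, cons(c, e)), e))  →  m(s(s(cons(c, 0))), s(0), m(0, cons(c, cons(c, e)), e))   [R4 at 2]
4. m(s(s(cons(c, 0))), s(0), m(0, cons(c, cons(c, e)), e))  →  s(cons(c, 0))   [R5 at ε]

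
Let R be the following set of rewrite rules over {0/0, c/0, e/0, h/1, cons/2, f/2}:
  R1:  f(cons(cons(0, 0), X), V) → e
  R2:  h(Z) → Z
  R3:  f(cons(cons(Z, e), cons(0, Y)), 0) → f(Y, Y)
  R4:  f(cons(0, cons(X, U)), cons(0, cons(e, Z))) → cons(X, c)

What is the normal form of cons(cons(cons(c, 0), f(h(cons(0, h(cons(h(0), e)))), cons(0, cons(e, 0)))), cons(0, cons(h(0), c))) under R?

1. cons(cons(cons(c, 0), f(h(cons(0, h(cons(h(0), e)))), cons(0, cons(e, 0)))), cons(0, cons(h(0), c)))  →  cons(cons(cons(c, 0), f(cons(0, h(cons(h(0), e))), cons(0, cons(e, 0)))), cons(0, cons(h(0), c)))   [R2 at 1.2.1]
2. cons(cons(cons(c, 0), f(cons(0, h(cons(h(0), e))), cons(0, cons(e, 0)))), cons(0, cons(h(0), c)))  →  cons(cons(cons(c, 0), f(cons(0, cons(h(0), e)), cons(0, cons(e, 0)))), cons(0, cons(h(0), c)))   [R2 at 1.2.1.2]
3. cons(cons(cons(c, 0), f(cons(0, cons(h(0), e)), cons(0, cons(e, 0)))), cons(0, cons(h(0), c)))  →  cons(cons(cons(c, 0), cons(h(0), c)), cons(0, cons(h(0), c)))   [R4 at 1.2]
4. cons(cons(cons(c, 0), cons(h(0), c)), cons(0, cons(h(0), c)))  →  cons(cons(cons(c, 0), cons(0, c)), cons(0, cons(h(0), c)))   [R2 at 1.2.1]
5. cons(cons(cons(c, 0), cons(0, c)), cons(0, cons(h(0), c)))  →  cons(cons(cons(c, 0), cons(0, c)), cons(0, cons(0, c)))   [R2 at 2.2.1]

cons(cons(cons(c, 0), cons(0, c)), cons(0, cons(0, c)))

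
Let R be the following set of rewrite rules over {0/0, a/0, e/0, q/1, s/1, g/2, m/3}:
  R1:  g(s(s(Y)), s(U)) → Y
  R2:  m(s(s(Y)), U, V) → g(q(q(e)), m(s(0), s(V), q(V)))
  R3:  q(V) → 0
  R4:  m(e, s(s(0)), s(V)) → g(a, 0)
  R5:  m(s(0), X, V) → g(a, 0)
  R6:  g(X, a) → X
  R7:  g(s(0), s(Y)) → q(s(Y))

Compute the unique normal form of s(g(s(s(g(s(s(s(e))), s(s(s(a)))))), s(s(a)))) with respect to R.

1. s(g(s(s(g(s(s(s(e))), s(s(s(a)))))), s(s(a))))  →  s(g(s(s(s(e))), s(s(s(a)))))   [R1 at 1]
2. s(g(s(s(s(e))), s(s(s(a)))))  →  s(s(e))   [R1 at 1]

s(s(e))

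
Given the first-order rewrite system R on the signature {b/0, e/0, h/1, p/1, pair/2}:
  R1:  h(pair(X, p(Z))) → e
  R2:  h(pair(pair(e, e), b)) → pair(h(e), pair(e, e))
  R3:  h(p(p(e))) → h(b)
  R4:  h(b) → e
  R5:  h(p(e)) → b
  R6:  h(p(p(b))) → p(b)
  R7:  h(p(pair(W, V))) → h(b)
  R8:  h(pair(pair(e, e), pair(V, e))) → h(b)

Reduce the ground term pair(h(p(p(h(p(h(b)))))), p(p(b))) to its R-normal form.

1. pair(h(p(p(h(p(h(b)))))), p(p(b)))  →  pair(h(p(p(h(p(e))))), p(p(b)))   [R4 at 1.1.1.1.1.1]
2. pair(h(p(p(h(p(e))))), p(p(b)))  →  pair(h(p(p(b))), p(p(b)))   [R5 at 1.1.1.1]
3. pair(h(p(p(b))), p(p(b)))  →  pair(p(b), p(p(b)))   [R6 at 1]

pair(p(b), p(p(b)))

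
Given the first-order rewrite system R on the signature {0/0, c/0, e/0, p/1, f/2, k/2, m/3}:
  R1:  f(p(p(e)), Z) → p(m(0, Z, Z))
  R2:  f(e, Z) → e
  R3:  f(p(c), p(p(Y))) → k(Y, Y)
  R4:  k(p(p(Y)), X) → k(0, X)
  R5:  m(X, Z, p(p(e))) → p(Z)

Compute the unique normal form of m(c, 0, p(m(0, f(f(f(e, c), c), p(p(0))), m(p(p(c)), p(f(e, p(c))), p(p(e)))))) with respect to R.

p(0)

1. m(c, 0, p(m(0, f(f(f(e, c), c), p(p(0))), m(p(p(c)), p(f(e, p(c))), p(p(e))))))  →  m(c, 0, p(m(0, f(f(e, c), p(p(0))), m(p(p(c)), p(f(e, p(c))), p(p(e))))))   [R2 at 3.1.2.1.1]
2. m(c, 0, p(m(0, f(f(e, c), p(p(0))), m(p(p(c)), p(f(e, p(c))), p(p(e))))))  →  m(c, 0, p(m(0, f(e, p(p(0))), m(p(p(c)), p(f(e, p(c))), p(p(e))))))   [R2 at 3.1.2.1]
3. m(c, 0, p(m(0, f(e, p(p(0))), m(p(p(c)), p(f(e, p(c))), p(p(e))))))  →  m(c, 0, p(m(0, e, m(p(p(c)), p(f(e, p(c))), p(p(e))))))   [R2 at 3.1.2]
4. m(c, 0, p(m(0, e, m(p(p(c)), p(f(e, p(c))), p(p(e))))))  →  m(c, 0, p(m(0, e, p(p(f(e, p(c)))))))   [R5 at 3.1.3]
5. m(c, 0, p(m(0, e, p(p(f(e, p(c)))))))  →  m(c, 0, p(m(0, e, p(p(e)))))   [R2 at 3.1.3.1.1]
6. m(c, 0, p(m(0, e, p(p(e)))))  →  m(c, 0, p(p(e)))   [R5 at 3.1]
7. m(c, 0, p(p(e)))  →  p(0)   [R5 at ε]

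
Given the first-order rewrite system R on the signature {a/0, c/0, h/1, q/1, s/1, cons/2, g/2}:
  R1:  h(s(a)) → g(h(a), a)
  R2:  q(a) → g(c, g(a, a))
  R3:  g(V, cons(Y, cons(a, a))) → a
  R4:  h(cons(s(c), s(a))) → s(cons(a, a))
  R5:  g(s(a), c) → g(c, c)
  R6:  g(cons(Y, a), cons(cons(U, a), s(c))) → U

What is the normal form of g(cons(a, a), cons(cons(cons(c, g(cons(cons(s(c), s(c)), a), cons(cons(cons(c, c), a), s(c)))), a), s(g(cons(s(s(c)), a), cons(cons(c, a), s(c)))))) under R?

cons(c, cons(c, c))

1. g(cons(a, a), cons(cons(cons(c, g(cons(cons(s(c), s(c)), a), cons(cons(cons(c, c), a), s(c)))), a), s(g(cons(s(s(c)), a), cons(cons(c, a), s(c))))))  →  g(cons(a, a), cons(cons(cons(c, cons(c, c)), a), s(g(cons(s(s(c)), a), cons(cons(c, a), s(c))))))   [R6 at 2.1.1.2]
2. g(cons(a, a), cons(cons(cons(c, cons(c, c)), a), s(g(cons(s(s(c)), a), cons(cons(c, a), s(c))))))  →  g(cons(a, a), cons(cons(cons(c, cons(c, c)), a), s(c)))   [R6 at 2.2.1]
3. g(cons(a, a), cons(cons(cons(c, cons(c, c)), a), s(c)))  →  cons(c, cons(c, c))   [R6 at ε]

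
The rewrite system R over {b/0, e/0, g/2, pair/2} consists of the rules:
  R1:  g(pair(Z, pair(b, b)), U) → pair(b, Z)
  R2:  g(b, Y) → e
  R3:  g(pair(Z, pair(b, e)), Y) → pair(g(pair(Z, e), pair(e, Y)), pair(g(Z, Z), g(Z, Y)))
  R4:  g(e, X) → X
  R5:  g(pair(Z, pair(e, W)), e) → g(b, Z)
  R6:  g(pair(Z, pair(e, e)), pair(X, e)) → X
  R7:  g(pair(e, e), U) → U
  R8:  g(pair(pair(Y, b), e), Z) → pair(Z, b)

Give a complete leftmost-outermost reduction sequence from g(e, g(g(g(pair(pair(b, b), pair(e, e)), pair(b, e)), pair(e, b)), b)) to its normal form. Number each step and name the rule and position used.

1. g(e, g(g(g(pair(pair(b, b), pair(e, e)), pair(b, e)), pair(e, b)), b))  →  g(g(g(pair(pair(b, b), pair(e, e)), pair(b, e)), pair(e, b)), b)   [R4 at ε]
2. g(g(g(pair(pair(b, b), pair(e, e)), pair(b, e)), pair(e, b)), b)  →  g(g(b, pair(e, b)), b)   [R6 at 1.1]
3. g(g(b, pair(e, b)), b)  →  g(e, b)   [R2 at 1]
4. g(e, b)  →  b   [R4 at ε]

b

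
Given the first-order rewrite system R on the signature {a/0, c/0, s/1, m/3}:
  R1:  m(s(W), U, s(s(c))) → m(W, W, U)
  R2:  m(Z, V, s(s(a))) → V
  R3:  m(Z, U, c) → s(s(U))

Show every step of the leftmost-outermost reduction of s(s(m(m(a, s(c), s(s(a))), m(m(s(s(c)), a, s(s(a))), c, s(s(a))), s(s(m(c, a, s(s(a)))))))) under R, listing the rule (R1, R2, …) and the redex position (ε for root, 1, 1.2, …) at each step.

1. s(s(m(m(a, s(c), s(s(a))), m(m(s(s(c)), a, s(s(a))), c, s(s(a))), s(s(m(c, a, s(s(a))))))))  →  s(s(m(s(c), m(m(s(s(c)), a, s(s(a))), c, s(s(a))), s(s(m(c, a, s(s(a))))))))   [R2 at 1.1.1]
2. s(s(m(s(c), m(m(s(s(c)), a, s(s(a))), c, s(s(a))), s(s(m(c, a, s(s(a))))))))  →  s(s(m(s(c), c, s(s(m(c, a, s(s(a))))))))   [R2 at 1.1.2]
3. s(s(m(s(c), c, s(s(m(c, a, s(s(a))))))))  →  s(s(m(s(c), c, s(s(a)))))   [R2 at 1.1.3.1.1]
4. s(s(m(s(c), c, s(s(a)))))  →  s(s(c))   [R2 at 1.1]

s(s(c))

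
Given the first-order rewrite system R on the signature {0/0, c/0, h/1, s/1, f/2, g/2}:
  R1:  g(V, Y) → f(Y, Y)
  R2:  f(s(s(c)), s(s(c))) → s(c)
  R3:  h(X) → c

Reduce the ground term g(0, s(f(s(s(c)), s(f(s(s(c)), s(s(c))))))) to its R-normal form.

1. g(0, s(f(s(s(c)), s(f(s(s(c)), s(s(c)))))))  →  f(s(f(s(s(c)), s(f(s(s(c)), s(s(c)))))), s(f(s(s(c)), s(f(s(s(c)), s(s(c)))))))   [R1 at ε]
2. f(s(f(s(s(c)), s(f(s(s(c)), s(s(c)))))), s(f(s(s(c)), s(f(s(s(c)), s(s(c)))))))  →  f(s(f(s(s(c)), s(s(c)))), s(f(s(s(c)), s(f(s(s(c)), s(s(c)))))))   [R2 at 1.1.2.1]
3. f(s(f(s(s(c)), s(s(c)))), s(f(s(s(c)), s(f(s(s(c)), s(s(c)))))))  →  f(s(s(c)), s(f(s(s(c)), s(f(s(s(c)), s(s(c)))))))   [R2 at 1.1]
4. f(s(s(c)), s(f(s(s(c)), s(f(s(s(c)), s(s(c)))))))  →  f(s(s(c)), s(f(s(s(c)), s(s(c)))))   [R2 at 2.1.2.1]
5. f(s(s(c)), s(f(s(s(c)), s(s(c)))))  →  f(s(s(c)), s(s(c)))   [R2 at 2.1]
6. f(s(s(c)), s(s(c)))  →  s(c)   [R2 at ε]

s(c)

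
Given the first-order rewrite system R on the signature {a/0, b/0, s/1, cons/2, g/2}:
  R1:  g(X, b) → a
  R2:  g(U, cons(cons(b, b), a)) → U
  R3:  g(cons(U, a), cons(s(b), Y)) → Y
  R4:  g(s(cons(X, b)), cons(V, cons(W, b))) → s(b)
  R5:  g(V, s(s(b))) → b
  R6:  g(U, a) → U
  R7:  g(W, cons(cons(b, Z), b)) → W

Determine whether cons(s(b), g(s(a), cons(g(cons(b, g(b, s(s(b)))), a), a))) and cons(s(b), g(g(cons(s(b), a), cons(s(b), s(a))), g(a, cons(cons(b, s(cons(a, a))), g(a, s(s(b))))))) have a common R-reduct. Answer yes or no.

Reduce t₁ = cons(s(b), g(s(a), cons(g(cons(b, g(b, s(s(b)))), a), a))):
1. cons(s(b), g(s(a), cons(g(cons(b, g(b, s(s(b)))), a), a)))  →  cons(s(b), g(s(a), cons(cons(b, g(b, s(s(b)))), a)))   [R6 at 2.2.1]
2. cons(s(b), g(s(a), cons(cons(b, g(b, s(s(b)))), a)))  →  cons(s(b), g(s(a), cons(cons(b, b), a)))   [R5 at 2.2.1.2]
3. cons(s(b), g(s(a), cons(cons(b, b), a)))  →  cons(s(b), s(a))   [R2 at 2]

Reduce t₂ = cons(s(b), g(g(cons(s(b), a), cons(s(b), s(a))), g(a, cons(cons(b, s(cons(a, a))), g(a, s(s(b))))))):
1. cons(s(b), g(g(cons(s(b), a), cons(s(b), s(a))), g(a, cons(cons(b, s(cons(a, a))), g(a, s(s(b)))))))  →  cons(s(b), g(s(a), g(a, cons(cons(b, s(cons(a, a))), g(a, s(s(b)))))))   [R3 at 2.1]
2. cons(s(b), g(s(a), g(a, cons(cons(b, s(cons(a, a))), g(a, s(s(b)))))))  →  cons(s(b), g(s(a), g(a, cons(cons(b, s(cons(a, a))), b))))   [R5 at 2.2.2.2]
3. cons(s(b), g(s(a), g(a, cons(cons(b, s(cons(a, a))), b))))  →  cons(s(b), g(s(a), a))   [R7 at 2.2]
4. cons(s(b), g(s(a), a))  →  cons(s(b), s(a))   [R6 at 2]

yes — NF(t₁) = cons(s(b), s(a)), NF(t₂) = cons(s(b), s(a))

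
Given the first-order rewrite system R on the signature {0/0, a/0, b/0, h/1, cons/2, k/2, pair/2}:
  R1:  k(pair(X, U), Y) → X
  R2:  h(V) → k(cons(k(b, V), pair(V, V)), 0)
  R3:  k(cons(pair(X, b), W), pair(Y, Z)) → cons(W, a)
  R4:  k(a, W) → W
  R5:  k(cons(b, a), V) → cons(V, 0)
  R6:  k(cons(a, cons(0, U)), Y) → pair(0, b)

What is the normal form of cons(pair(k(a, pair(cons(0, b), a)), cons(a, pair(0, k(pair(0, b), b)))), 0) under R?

cons(pair(pair(cons(0, b), a), cons(a, pair(0, 0))), 0)

1. cons(pair(k(a, pair(cons(0, b), a)), cons(a, pair(0, k(pair(0, b), b)))), 0)  →  cons(pair(pair(cons(0, b), a), cons(a, pair(0, k(pair(0, b), b)))), 0)   [R4 at 1.1]
2. cons(pair(pair(cons(0, b), a), cons(a, pair(0, k(pair(0, b), b)))), 0)  →  cons(pair(pair(cons(0, b), a), cons(a, pair(0, 0))), 0)   [R1 at 1.2.2.2]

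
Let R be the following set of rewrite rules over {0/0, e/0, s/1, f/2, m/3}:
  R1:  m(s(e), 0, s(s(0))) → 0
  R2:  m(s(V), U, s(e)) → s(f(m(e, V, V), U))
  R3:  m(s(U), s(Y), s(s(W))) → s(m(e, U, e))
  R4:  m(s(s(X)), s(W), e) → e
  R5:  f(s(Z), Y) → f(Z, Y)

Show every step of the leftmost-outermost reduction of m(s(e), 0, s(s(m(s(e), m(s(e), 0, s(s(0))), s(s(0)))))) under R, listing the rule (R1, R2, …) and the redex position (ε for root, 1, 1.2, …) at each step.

0

1. m(s(e), 0, s(s(m(s(e), m(s(e), 0, s(s(0))), s(s(0))))))  →  m(s(e), 0, s(s(m(s(e), 0, s(s(0))))))   [R1 at 3.1.1.2]
2. m(s(e), 0, s(s(m(s(e), 0, s(s(0))))))  →  m(s(e), 0, s(s(0)))   [R1 at 3.1.1]
3. m(s(e), 0, s(s(0)))  →  0   [R1 at ε]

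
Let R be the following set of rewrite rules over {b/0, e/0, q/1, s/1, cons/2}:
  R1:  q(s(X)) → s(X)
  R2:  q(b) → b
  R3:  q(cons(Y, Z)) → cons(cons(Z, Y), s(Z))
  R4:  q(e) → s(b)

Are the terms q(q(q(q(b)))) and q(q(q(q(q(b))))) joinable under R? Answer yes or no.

yes — NF(t₁) = b, NF(t₂) = b

Reduce t₁ = q(q(q(q(b)))):
1. q(q(q(q(b))))  →  q(q(q(b)))   [R2 at 1.1.1]
2. q(q(q(b)))  →  q(q(b))   [R2 at 1.1]
3. q(q(b))  →  q(b)   [R2 at 1]
4. q(b)  →  b   [R2 at ε]

Reduce t₂ = q(q(q(q(q(b))))):
1. q(q(q(q(q(b)))))  →  q(q(q(q(b))))   [R2 at 1.1.1.1]
2. q(q(q(q(b))))  →  q(q(q(b)))   [R2 at 1.1.1]
3. q(q(q(b)))  →  q(q(b))   [R2 at 1.1]
4. q(q(b))  →  q(b)   [R2 at 1]
5. q(b)  →  b   [R2 at ε]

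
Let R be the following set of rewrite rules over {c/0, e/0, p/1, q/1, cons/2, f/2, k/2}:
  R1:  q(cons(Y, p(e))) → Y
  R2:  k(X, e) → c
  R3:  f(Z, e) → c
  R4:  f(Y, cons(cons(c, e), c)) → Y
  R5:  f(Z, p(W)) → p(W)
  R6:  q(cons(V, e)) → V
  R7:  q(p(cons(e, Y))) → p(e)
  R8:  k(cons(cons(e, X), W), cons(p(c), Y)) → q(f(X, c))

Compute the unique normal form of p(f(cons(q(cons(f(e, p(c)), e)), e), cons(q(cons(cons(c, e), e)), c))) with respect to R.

1. p(f(cons(q(cons(f(e, p(c)), e)), e), cons(q(cons(cons(c, e), e)), c)))  →  p(f(cons(f(e, p(c)), e), cons(q(cons(cons(c, e), e)), c)))   [R6 at 1.1.1]
2. p(f(cons(f(e, p(c)), e), cons(q(cons(cons(c, e), e)), c)))  →  p(f(cons(p(c), e), cons(q(cons(cons(c, e), e)), c)))   [R5 at 1.1.1]
3. p(f(cons(p(c), e), cons(q(cons(cons(c, e), e)), c)))  →  p(f(cons(p(c), e), cons(cons(c, e), c)))   [R6 at 1.2.1]
4. p(f(cons(p(c), e), cons(cons(c, e), c)))  →  p(cons(p(c), e))   [R4 at 1]

p(cons(p(c), e))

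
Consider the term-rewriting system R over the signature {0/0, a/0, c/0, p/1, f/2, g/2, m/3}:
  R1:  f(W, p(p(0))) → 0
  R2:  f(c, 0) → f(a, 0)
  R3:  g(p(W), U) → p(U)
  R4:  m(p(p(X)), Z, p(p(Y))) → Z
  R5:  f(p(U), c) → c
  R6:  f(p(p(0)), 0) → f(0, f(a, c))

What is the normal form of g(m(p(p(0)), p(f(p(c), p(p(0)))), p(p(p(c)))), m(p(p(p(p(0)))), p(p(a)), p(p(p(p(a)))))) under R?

p(p(p(a)))

1. g(m(p(p(0)), p(f(p(c), p(p(0)))), p(p(p(c)))), m(p(p(p(p(0)))), p(p(a)), p(p(p(p(a))))))  →  g(p(f(p(c), p(p(0)))), m(p(p(p(p(0)))), p(p(a)), p(p(p(p(a))))))   [R4 at 1]
2. g(p(f(p(c), p(p(0)))), m(p(p(p(p(0)))), p(p(a)), p(p(p(p(a))))))  →  p(m(p(p(p(p(0)))), p(p(a)), p(p(p(p(a))))))   [R3 at ε]
3. p(m(p(p(p(p(0)))), p(p(a)), p(p(p(p(a))))))  →  p(p(p(a)))   [R4 at 1]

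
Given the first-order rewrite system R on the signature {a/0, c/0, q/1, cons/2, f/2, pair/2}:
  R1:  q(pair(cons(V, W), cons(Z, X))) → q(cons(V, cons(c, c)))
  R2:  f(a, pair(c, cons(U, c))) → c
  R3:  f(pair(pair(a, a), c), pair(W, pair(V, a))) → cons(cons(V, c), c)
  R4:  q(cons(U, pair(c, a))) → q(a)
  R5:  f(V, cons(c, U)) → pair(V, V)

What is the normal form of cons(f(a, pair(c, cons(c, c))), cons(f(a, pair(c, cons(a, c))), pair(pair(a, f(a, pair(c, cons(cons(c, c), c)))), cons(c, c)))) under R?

1. cons(f(a, pair(c, cons(c, c))), cons(f(a, pair(c, cons(a, c))), pair(pair(a, f(a, pair(c, cons(cons(c, c), c)))), cons(c, c))))  →  cons(c, cons(f(a, pair(c, cons(a, c))), pair(pair(a, f(a, pair(c, cons(cons(c, c), c)))), cons(c, c))))   [R2 at 1]
2. cons(c, cons(f(a, pair(c, cons(a, c))), pair(pair(a, f(a, pair(c, cons(cons(c, c), c)))), cons(c, c))))  →  cons(c, cons(c, pair(pair(a, f(a, pair(c, cons(cons(c, c), c)))), cons(c, c))))   [R2 at 2.1]
3. cons(c, cons(c, pair(pair(a, f(a, pair(c, cons(cons(c, c), c)))), cons(c, c))))  →  cons(c, cons(c, pair(pair(a, c), cons(c, c))))   [R2 at 2.2.1.2]

cons(c, cons(c, pair(pair(a, c), cons(c, c))))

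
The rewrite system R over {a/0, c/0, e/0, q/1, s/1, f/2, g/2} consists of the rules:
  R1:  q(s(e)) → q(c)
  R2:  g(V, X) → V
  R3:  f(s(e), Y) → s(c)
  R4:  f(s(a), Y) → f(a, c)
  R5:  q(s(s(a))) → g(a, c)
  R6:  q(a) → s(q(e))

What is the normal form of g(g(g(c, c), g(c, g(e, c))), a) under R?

c

1. g(g(g(c, c), g(c, g(e, c))), a)  →  g(g(c, c), g(c, g(e, c)))   [R2 at ε]
2. g(g(c, c), g(c, g(e, c)))  →  g(c, c)   [R2 at ε]
3. g(c, c)  →  c   [R2 at ε]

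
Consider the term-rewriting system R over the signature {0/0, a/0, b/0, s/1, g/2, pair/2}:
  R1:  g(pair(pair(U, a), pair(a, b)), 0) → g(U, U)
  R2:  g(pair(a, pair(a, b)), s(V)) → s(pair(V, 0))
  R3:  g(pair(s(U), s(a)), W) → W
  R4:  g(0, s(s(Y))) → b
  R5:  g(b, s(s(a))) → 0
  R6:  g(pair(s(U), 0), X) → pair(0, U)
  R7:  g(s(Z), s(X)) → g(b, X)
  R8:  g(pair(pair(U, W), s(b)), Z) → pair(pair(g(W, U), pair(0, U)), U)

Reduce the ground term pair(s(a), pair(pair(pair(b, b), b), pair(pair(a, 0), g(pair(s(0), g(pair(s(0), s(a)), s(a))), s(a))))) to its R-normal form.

pair(s(a), pair(pair(pair(b, b), b), pair(pair(a, 0), s(a))))

1. pair(s(a), pair(pair(pair(b, b), b), pair(pair(a, 0), g(pair(s(0), g(pair(s(0), s(a)), s(a))), s(a)))))  →  pair(s(a), pair(pair(pair(b, b), b), pair(pair(a, 0), g(pair(s(0), s(a)), s(a)))))   [R3 at 2.2.2.1.2]
2. pair(s(a), pair(pair(pair(b, b), b), pair(pair(a, 0), g(pair(s(0), s(a)), s(a)))))  →  pair(s(a), pair(pair(pair(b, b), b), pair(pair(a, 0), s(a))))   [R3 at 2.2.2]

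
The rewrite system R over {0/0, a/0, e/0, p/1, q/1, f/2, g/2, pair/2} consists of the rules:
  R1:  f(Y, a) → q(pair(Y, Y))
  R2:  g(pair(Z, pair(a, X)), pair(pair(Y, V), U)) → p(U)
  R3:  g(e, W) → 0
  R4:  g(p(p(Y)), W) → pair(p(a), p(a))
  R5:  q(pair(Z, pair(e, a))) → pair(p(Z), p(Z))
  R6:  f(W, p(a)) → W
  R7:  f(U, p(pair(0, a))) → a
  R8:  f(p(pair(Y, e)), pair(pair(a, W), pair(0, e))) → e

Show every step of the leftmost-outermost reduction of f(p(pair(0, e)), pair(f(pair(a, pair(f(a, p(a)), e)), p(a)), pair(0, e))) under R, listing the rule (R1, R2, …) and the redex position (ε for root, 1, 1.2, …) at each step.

1. f(p(pair(0, e)), pair(f(pair(a, pair(f(a, p(a)), e)), p(a)), pair(0, e)))  →  f(p(pair(0, e)), pair(pair(a, pair(f(a, p(a)), e)), pair(0, e)))   [R6 at 2.1]
2. f(p(pair(0, e)), pair(pair(a, pair(f(a, p(a)), e)), pair(0, e)))  →  e   [R8 at ε]

e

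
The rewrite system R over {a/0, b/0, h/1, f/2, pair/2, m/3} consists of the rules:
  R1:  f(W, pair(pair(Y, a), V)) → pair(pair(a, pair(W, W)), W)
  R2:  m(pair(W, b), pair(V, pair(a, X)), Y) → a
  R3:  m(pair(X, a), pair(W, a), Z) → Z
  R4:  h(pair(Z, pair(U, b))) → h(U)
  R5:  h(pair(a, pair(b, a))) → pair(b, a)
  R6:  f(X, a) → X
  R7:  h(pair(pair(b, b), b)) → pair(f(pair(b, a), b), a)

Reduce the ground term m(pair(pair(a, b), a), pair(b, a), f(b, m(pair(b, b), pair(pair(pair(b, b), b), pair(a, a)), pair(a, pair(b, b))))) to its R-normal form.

1. m(pair(pair(a, b), a), pair(b, a), f(b, m(pair(b, b), pair(pair(pair(b, b), b), pair(a, a)), pair(a, pair(b, b)))))  →  f(b, m(pair(b, b), pair(pair(pair(b, b), b), pair(a, a)), pair(a, pair(b, b))))   [R3 at ε]
2. f(b, m(pair(b, b), pair(pair(pair(b, b), b), pair(a, a)), pair(a, pair(b, b))))  →  f(b, a)   [R2 at 2]
3. f(b, a)  →  b   [R6 at ε]

b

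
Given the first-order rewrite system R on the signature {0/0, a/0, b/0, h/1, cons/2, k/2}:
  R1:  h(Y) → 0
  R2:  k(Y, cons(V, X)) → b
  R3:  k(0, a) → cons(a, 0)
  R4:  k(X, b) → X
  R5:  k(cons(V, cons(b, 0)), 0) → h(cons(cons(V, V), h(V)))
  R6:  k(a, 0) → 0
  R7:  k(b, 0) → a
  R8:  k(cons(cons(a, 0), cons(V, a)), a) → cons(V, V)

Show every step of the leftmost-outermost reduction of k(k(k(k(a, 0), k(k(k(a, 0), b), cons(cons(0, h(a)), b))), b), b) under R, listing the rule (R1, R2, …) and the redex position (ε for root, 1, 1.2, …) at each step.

1. k(k(k(k(a, 0), k(k(k(a, 0), b), cons(cons(0, h(a)), b))), b), b)  →  k(k(k(a, 0), k(k(k(a, 0), b), cons(cons(0, h(a)), b))), b)   [R4 at ε]
2. k(k(k(a, 0), k(k(k(a, 0), b), cons(cons(0, h(a)), b))), b)  →  k(k(a, 0), k(k(k(a, 0), b), cons(cons(0, h(a)), b)))   [R4 at ε]
3. k(k(a, 0), k(k(k(a, 0), b), cons(cons(0, h(a)), b)))  →  k(0, k(k(k(a, 0), b), cons(cons(0, h(a)), b)))   [R6 at 1]
4. k(0, k(k(k(a, 0), b), cons(cons(0, h(a)), b)))  →  k(0, b)   [R2 at 2]
5. k(0, b)  →  0   [R4 at ε]

0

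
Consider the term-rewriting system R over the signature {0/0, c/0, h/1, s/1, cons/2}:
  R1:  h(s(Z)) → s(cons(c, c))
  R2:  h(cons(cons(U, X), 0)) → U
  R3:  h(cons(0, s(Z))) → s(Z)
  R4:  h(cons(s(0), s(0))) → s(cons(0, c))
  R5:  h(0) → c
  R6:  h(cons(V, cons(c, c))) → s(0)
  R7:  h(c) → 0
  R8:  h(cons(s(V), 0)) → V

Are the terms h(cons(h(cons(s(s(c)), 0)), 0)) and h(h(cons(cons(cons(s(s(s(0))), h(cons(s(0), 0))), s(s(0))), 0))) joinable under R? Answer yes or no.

Reduce t₁ = h(cons(h(cons(s(s(c)), 0)), 0)):
1. h(cons(h(cons(s(s(c)), 0)), 0))  →  h(cons(s(c), 0))   [R8 at 1.1]
2. h(cons(s(c), 0))  →  c   [R8 at ε]

Reduce t₂ = h(h(cons(cons(cons(s(s(s(0))), h(cons(s(0), 0))), s(s(0))), 0))):
1. h(h(cons(cons(cons(s(s(s(0))), h(cons(s(0), 0))), s(s(0))), 0)))  →  h(cons(s(s(s(0))), h(cons(s(0), 0))))   [R2 at 1]
2. h(cons(s(s(s(0))), h(cons(s(0), 0))))  →  h(cons(s(s(s(0))), 0))   [R8 at 1.2]
3. h(cons(s(s(s(0))), 0))  →  s(s(0))   [R8 at ε]

no — NF(t₁) = c, NF(t₂) = s(s(0))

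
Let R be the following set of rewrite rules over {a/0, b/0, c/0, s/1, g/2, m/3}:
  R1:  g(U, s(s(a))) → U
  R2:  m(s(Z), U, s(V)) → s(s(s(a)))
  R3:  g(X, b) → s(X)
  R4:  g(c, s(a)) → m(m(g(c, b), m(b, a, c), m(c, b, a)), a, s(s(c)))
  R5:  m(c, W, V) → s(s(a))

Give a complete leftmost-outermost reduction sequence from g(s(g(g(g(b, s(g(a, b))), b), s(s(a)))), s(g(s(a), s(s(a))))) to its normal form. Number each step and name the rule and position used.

1. g(s(g(g(g(b, s(g(a, b))), b), s(s(a)))), s(g(s(a), s(s(a)))))  →  g(s(g(g(b, s(g(a, b))), b)), s(g(s(a), s(s(a)))))   [R1 at 1.1]
2. g(s(g(g(b, s(g(a, b))), b)), s(g(s(a), s(s(a)))))  →  g(s(s(g(b, s(g(a, b))))), s(g(s(a), s(s(a)))))   [R3 at 1.1]
3. g(s(s(g(b, s(g(a, b))))), s(g(s(a), s(s(a)))))  →  g(s(s(g(b, s(s(a))))), s(g(s(a), s(s(a)))))   [R3 at 1.1.1.2.1]
4. g(s(s(g(b, s(s(a))))), s(g(s(a), s(s(a)))))  →  g(s(s(b)), s(g(s(a), s(s(a)))))   [R1 at 1.1.1]
5. g(s(s(b)), s(g(s(a), s(s(a)))))  →  g(s(s(b)), s(s(a)))   [R1 at 2.1]
6. g(s(s(b)), s(s(a)))  →  s(s(b))   [R1 at ε]

s(s(b))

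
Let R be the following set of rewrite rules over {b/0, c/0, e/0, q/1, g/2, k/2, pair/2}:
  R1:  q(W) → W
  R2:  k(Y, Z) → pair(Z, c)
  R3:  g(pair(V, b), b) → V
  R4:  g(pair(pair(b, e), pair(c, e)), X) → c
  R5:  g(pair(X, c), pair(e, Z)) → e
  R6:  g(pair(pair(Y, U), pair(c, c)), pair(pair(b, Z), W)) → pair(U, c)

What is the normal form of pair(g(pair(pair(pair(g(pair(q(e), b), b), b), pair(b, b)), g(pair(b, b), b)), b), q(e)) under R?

1. pair(g(pair(pair(pair(g(pair(q(e), b), b), b), pair(b, b)), g(pair(b, b), b)), b), q(e))  →  pair(g(pair(pair(pair(q(e), b), pair(b, b)), g(pair(b, b), b)), b), q(e))   [R3 at 1.1.1.1.1]
2. pair(g(pair(pair(pair(q(e), b), pair(b, b)), g(pair(b, b), b)), b), q(e))  →  pair(g(pair(pair(pair(e, b), pair(b, b)), g(pair(b, b), b)), b), q(e))   [R1 at 1.1.1.1.1]
3. pair(g(pair(pair(pair(e, b), pair(b, b)), g(pair(b, b), b)), b), q(e))  →  pair(g(pair(pair(pair(e, b), pair(b, b)), b), b), q(e))   [R3 at 1.1.2]
4. pair(g(pair(pair(pair(e, b), pair(b, b)), b), b), q(e))  →  pair(pair(pair(e, b), pair(b, b)), q(e))   [R3 at 1]
5. pair(pair(pair(e, b), pair(b, b)), q(e))  →  pair(pair(pair(e, b), pair(b, b)), e)   [R1 at 2]

pair(pair(pair(e, b), pair(b, b)), e)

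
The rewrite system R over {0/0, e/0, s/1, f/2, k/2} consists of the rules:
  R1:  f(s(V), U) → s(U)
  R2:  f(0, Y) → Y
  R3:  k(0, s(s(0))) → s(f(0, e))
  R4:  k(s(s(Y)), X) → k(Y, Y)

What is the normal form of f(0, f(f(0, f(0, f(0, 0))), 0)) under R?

0

1. f(0, f(f(0, f(0, f(0, 0))), 0))  →  f(f(0, f(0, f(0, 0))), 0)   [R2 at ε]
2. f(f(0, f(0, f(0, 0))), 0)  →  f(f(0, f(0, 0)), 0)   [R2 at 1]
3. f(f(0, f(0, 0)), 0)  →  f(f(0, 0), 0)   [R2 at 1]
4. f(f(0, 0), 0)  →  f(0, 0)   [R2 at 1]
5. f(0, 0)  →  0   [R2 at ε]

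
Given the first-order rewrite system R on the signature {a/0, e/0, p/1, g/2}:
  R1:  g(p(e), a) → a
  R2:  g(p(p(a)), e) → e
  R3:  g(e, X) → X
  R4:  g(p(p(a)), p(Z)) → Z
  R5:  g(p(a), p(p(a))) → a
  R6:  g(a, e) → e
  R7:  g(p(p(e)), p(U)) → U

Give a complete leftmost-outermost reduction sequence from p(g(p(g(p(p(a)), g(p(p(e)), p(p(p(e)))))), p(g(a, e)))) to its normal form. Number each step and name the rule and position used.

1. p(g(p(g(p(p(a)), g(p(p(e)), p(p(p(e)))))), p(g(a, e))))  →  p(g(p(g(p(p(a)), p(p(e)))), p(g(a, e))))   [R7 at 1.1.1.2]
2. p(g(p(g(p(p(a)), p(p(e)))), p(g(a, e))))  →  p(g(p(p(e)), p(g(a, e))))   [R4 at 1.1.1]
3. p(g(p(p(e)), p(g(a, e))))  →  p(g(a, e))   [R7 at 1]
4. p(g(a, e))  →  p(e)   [R6 at 1]

p(e)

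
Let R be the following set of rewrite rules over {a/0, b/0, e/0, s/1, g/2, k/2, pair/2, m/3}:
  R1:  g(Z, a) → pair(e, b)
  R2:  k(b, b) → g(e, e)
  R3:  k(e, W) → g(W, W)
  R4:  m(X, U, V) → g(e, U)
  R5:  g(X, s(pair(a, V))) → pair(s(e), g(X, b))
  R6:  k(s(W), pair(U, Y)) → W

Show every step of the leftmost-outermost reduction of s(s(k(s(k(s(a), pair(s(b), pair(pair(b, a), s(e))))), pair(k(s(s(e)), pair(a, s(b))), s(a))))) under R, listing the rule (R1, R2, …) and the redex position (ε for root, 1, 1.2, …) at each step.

s(s(a))

1. s(s(k(s(k(s(a), pair(s(b), pair(pair(b, a), s(e))))), pair(k(s(s(e)), pair(a, s(b))), s(a)))))  →  s(s(k(s(a), pair(s(b), pair(pair(b, a), s(e))))))   [R6 at 1.1]
2. s(s(k(s(a), pair(s(b), pair(pair(b, a), s(e))))))  →  s(s(a))   [R6 at 1.1]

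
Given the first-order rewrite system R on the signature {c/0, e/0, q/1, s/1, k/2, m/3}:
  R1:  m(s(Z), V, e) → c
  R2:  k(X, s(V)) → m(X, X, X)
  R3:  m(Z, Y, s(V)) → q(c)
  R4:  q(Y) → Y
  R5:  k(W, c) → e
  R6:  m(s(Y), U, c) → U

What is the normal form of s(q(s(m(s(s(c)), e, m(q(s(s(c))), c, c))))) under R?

1. s(q(s(m(s(s(c)), e, m(q(s(s(c))), c, c)))))  →  s(s(m(s(s(c)), e, m(q(s(s(c))), c, c))))   [R4 at 1]
2. s(s(m(s(s(c)), e, m(q(s(s(c))), c, c))))  →  s(s(m(s(s(c)), e, m(s(s(c)), c, c))))   [R4 at 1.1.3.1]
3. s(s(m(s(s(c)), e, m(s(s(c)), c, c))))  →  s(s(m(s(s(c)), e, c)))   [R6 at 1.1.3]
4. s(s(m(s(s(c)), e, c)))  →  s(s(e))   [R6 at 1.1]

s(s(e))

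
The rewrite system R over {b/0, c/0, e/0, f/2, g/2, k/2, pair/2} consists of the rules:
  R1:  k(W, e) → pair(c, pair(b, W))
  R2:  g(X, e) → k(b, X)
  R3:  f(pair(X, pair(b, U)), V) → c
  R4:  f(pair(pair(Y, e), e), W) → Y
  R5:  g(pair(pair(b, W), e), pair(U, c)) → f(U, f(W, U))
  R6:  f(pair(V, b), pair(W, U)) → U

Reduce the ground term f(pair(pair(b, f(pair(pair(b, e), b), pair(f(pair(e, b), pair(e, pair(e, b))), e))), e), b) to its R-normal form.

1. f(pair(pair(b, f(pair(pair(b, e), b), pair(f(pair(e, b), pair(e, pair(e, b))), e))), e), b)  →  f(pair(pair(b, e), e), b)   [R6 at 1.1.2]
2. f(pair(pair(b, e), e), b)  →  b   [R4 at ε]

b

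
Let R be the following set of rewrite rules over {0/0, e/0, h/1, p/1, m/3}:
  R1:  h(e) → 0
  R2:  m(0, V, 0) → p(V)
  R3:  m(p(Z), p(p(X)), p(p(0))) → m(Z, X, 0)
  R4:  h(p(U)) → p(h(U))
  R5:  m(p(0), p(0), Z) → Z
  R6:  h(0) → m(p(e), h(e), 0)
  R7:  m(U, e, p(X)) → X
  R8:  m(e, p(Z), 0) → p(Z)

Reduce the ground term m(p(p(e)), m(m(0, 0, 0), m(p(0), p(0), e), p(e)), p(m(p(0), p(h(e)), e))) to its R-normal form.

1. m(p(p(e)), m(m(0, 0, 0), m(p(0), p(0), e), p(e)), p(m(p(0), p(h(e)), e)))  →  m(p(p(e)), m(p(0), m(p(0), p(0), e), p(e)), p(m(p(0), p(h(e)), e)))   [R2 at 2.1]
2. m(p(p(e)), m(p(0), m(p(0), p(0), e), p(e)), p(m(p(0), p(h(e)), e)))  →  m(p(p(e)), m(p(0), e, p(e)), p(m(p(0), p(h(e)), e)))   [R5 at 2.2]
3. m(p(p(e)), m(p(0), e, p(e)), p(m(p(0), p(h(e)), e)))  →  m(p(p(e)), e, p(m(p(0), p(h(e)), e)))   [R7 at 2]
4. m(p(p(e)), e, p(m(p(0), p(h(e)), e)))  →  m(p(0), p(h(e)), e)   [R7 at ε]
5. m(p(0), p(h(e)), e)  →  m(p(0), p(0), e)   [R1 at 2.1]
6. m(p(0), p(0), e)  →  e   [R5 at ε]

e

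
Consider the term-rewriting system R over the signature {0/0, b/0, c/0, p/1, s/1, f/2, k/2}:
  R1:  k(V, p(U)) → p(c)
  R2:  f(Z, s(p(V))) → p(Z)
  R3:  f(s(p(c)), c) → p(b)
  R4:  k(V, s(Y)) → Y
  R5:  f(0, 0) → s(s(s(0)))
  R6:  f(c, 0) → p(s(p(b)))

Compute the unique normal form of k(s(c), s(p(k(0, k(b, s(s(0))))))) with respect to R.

p(0)

1. k(s(c), s(p(k(0, k(b, s(s(0)))))))  →  p(k(0, k(b, s(s(0)))))   [R4 at ε]
2. p(k(0, k(b, s(s(0)))))  →  p(k(0, s(0)))   [R4 at 1.2]
3. p(k(0, s(0)))  →  p(0)   [R4 at 1]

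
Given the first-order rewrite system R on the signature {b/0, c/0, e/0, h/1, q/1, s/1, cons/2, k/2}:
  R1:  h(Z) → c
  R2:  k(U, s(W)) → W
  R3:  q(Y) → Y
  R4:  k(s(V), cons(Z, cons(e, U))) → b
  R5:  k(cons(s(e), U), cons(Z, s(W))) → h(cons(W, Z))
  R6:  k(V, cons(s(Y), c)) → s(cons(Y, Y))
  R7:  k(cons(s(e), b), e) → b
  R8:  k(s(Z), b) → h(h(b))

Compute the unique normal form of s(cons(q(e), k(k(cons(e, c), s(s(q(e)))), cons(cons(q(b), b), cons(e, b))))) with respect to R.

1. s(cons(q(e), k(k(cons(e, c), s(s(q(e)))), cons(cons(q(b), b), cons(e, b)))))  →  s(cons(e, k(k(cons(e, c), s(s(q(e)))), cons(cons(q(b), b), cons(e, b)))))   [R3 at 1.1]
2. s(cons(e, k(k(cons(e, c), s(s(q(e)))), cons(cons(q(b), b), cons(e, b)))))  →  s(cons(e, k(s(q(e)), cons(cons(q(b), b), cons(e, b)))))   [R2 at 1.2.1]
3. s(cons(e, k(s(q(e)), cons(cons(q(b), b), cons(e, b)))))  →  s(cons(e, b))   [R4 at 1.2]

s(cons(e, b))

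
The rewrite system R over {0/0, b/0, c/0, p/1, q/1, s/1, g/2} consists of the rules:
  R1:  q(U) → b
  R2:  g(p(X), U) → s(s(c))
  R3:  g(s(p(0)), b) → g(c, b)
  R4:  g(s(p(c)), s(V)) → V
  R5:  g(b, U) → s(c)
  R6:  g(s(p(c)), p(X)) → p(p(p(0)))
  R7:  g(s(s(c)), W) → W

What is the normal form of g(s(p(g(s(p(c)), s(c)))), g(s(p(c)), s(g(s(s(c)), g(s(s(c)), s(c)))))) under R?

1. g(s(p(g(s(p(c)), s(c)))), g(s(p(c)), s(g(s(s(c)), g(s(s(c)), s(c))))))  →  g(s(p(c)), g(s(p(c)), s(g(s(s(c)), g(s(s(c)), s(c))))))   [R4 at 1.1.1]
2. g(s(p(c)), g(s(p(c)), s(g(s(s(c)), g(s(s(c)), s(c))))))  →  g(s(p(c)), g(s(s(c)), g(s(s(c)), s(c))))   [R4 at 2]
3. g(s(p(c)), g(s(s(c)), g(s(s(c)), s(c))))  →  g(s(p(c)), g(s(s(c)), s(c)))   [R7 at 2]
4. g(s(p(c)), g(s(s(c)), s(c)))  →  g(s(p(c)), s(c))   [R7 at 2]
5. g(s(p(c)), s(c))  →  c   [R4 at ε]

c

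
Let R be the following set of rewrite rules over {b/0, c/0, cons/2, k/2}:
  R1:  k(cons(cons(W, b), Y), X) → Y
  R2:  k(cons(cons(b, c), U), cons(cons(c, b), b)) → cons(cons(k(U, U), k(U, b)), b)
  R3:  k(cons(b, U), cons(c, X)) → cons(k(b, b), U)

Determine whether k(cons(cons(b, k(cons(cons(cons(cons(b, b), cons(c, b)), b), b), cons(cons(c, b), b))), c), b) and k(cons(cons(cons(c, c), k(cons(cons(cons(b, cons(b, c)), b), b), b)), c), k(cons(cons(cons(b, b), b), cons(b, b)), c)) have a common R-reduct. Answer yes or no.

Reduce t₁ = k(cons(cons(b, k(cons(cons(cons(cons(b, b), cons(c, b)), b), b), cons(cons(c, b), b))), c), b):
1. k(cons(cons(b, k(cons(cons(cons(cons(b, b), cons(c, b)), b), b), cons(cons(c, b), b))), c), b)  →  k(cons(cons(b, b), c), b)   [R1 at 1.1.2]
2. k(cons(cons(b, b), c), b)  →  c   [R1 at ε]

Reduce t₂ = k(cons(cons(cons(c, c), k(cons(cons(cons(b, cons(b, c)), b), b), b)), c), k(cons(cons(cons(b, b), b), cons(b, b)), c)):
1. k(cons(cons(cons(c, c), k(cons(cons(cons(b, cons(b, c)), b), b), b)), c), k(cons(cons(cons(b, b), b), cons(b, b)), c))  →  k(cons(cons(cons(c, c), b), c), k(cons(cons(cons(b, b), b), cons(b, b)), c))   [R1 at 1.1.2]
2. k(cons(cons(cons(c, c), b), c), k(cons(cons(cons(b, b), b), cons(b, b)), c))  →  c   [R1 at ε]

yes — NF(t₁) = c, NF(t₂) = c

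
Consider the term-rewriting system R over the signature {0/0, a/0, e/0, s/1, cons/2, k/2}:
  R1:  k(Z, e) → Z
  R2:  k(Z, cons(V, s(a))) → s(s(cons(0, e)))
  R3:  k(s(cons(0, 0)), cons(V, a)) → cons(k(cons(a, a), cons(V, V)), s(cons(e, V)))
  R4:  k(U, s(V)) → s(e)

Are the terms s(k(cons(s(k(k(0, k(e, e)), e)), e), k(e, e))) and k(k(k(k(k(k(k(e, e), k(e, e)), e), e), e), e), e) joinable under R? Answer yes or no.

Reduce t₁ = s(k(cons(s(k(k(0, k(e, e)), e)), e), k(e, e))):
1. s(k(cons(s(k(k(0, k(e, e)), e)), e), k(e, e)))  →  s(k(cons(s(k(0, k(e, e))), e), k(e, e)))   [R1 at 1.1.1.1]
2. s(k(cons(s(k(0, k(e, e))), e), k(e, e)))  →  s(k(cons(s(k(0, e)), e), k(e, e)))   [R1 at 1.1.1.1.2]
3. s(k(cons(s(k(0, e)), e), k(e, e)))  →  s(k(cons(s(0), e), k(e, e)))   [R1 at 1.1.1.1]
4. s(k(cons(s(0), e), k(e, e)))  →  s(k(cons(s(0), e), e))   [R1 at 1.2]
5. s(k(cons(s(0), e), e))  →  s(cons(s(0), e))   [R1 at 1]

Reduce t₂ = k(k(k(k(k(k(k(e, e), k(e, e)), e), e), e), e), e):
1. k(k(k(k(k(k(k(e, e), k(e, e)), e), e), e), e), e)  →  k(k(k(k(k(k(e, e), k(e, e)), e), e), e), e)   [R1 at ε]
2. k(k(k(k(k(k(e, e), k(e, e)), e), e), e), e)  →  k(k(k(k(k(e, e), k(e, e)), e), e), e)   [R1 at ε]
3. k(k(k(k(k(e, e), k(e, e)), e), e), e)  →  k(k(k(k(e, e), k(e, e)), e), e)   [R1 at ε]
4. k(k(k(k(e, e), k(e, e)), e), e)  →  k(k(k(e, e), k(e, e)), e)   [R1 at ε]
5. k(k(k(e, e), k(e, e)), e)  →  k(k(e, e), k(e, e))   [R1 at ε]
6. k(k(e, e), k(e, e))  →  k(e, k(e, e))   [R1 at 1]
7. k(e, k(e, e))  →  k(e, e)   [R1 at 2]
8. k(e, e)  →  e   [R1 at ε]

no — NF(t₁) = s(cons(s(0), e)), NF(t₂) = e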